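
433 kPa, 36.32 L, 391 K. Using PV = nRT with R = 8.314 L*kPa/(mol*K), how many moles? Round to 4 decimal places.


PV = nRT, solve for n = PV / (RT).
PV = 433 * 36.32 = 15726.56
RT = 8.314 * 391 = 3250.774
n = 15726.56 / 3250.774
n = 4.8377894 mol, rounded to 4 dp:

4.8378 mol


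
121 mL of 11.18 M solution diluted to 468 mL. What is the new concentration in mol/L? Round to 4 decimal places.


Dilution: M1*V1 = M2*V2, solve for M2.
M2 = M1*V1 / V2
M2 = 11.18 * 121 / 468
M2 = 1352.78 / 468
M2 = 2.89055556 mol/L, rounded to 4 dp:

2.8906 mol/L


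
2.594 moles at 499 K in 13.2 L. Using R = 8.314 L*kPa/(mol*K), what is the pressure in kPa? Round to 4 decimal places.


PV = nRT, solve for P = nRT / V.
nRT = 2.594 * 8.314 * 499 = 10761.6915
P = 10761.6915 / 13.2
P = 815.27965909 kPa, rounded to 4 dp:

815.2797 kPa


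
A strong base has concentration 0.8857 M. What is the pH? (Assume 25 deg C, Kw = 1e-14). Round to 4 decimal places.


A strong base dissociates completely, so [OH-] equals the given concentration.
pOH = -log10([OH-]) = -log10(0.8857) = 0.052713
pH = 14 - pOH = 14 - 0.052713
pH = 13.947287, rounded to 4 dp:

13.9473


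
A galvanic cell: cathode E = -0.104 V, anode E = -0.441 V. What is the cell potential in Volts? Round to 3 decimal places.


Standard cell potential: E_cell = E_cathode - E_anode.
E_cell = -0.104 - (-0.441)
E_cell = 0.337 V, rounded to 3 dp:

0.337 V


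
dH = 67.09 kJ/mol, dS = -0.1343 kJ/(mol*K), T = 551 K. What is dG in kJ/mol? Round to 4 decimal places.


Gibbs: dG = dH - T*dS (consistent units, dS already in kJ/(mol*K)).
T*dS = 551 * -0.1343 = -73.9993
dG = 67.09 - (-73.9993)
dG = 141.0893 kJ/mol, rounded to 4 dp:

141.0893 kJ/mol


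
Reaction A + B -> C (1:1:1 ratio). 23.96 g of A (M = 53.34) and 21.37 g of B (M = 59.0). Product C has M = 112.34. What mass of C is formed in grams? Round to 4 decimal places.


Find moles of each reactant; the smaller value is the limiting reagent in a 1:1:1 reaction, so moles_C equals moles of the limiter.
n_A = mass_A / M_A = 23.96 / 53.34 = 0.449194 mol
n_B = mass_B / M_B = 21.37 / 59.0 = 0.362203 mol
Limiting reagent: B (smaller), n_limiting = 0.362203 mol
mass_C = n_limiting * M_C = 0.362203 * 112.34
mass_C = 40.68988502 g, rounded to 4 dp:

40.6899 g


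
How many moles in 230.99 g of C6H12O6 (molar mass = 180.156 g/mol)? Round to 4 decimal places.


n = mass / M
n = 230.99 / 180.156
n = 1.28216657 mol, rounded to 4 dp:

1.2822 mol


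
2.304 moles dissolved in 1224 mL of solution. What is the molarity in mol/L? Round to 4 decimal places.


Convert volume to liters: V_L = V_mL / 1000.
V_L = 1224 / 1000 = 1.224 L
M = n / V_L = 2.304 / 1.224
M = 1.88235294 mol/L, rounded to 4 dp:

1.8824 mol/L


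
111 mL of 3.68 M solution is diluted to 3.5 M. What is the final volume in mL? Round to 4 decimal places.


Dilution: M1*V1 = M2*V2, solve for V2.
V2 = M1*V1 / M2
V2 = 3.68 * 111 / 3.5
V2 = 408.48 / 3.5
V2 = 116.70857143 mL, rounded to 4 dp:

116.7086 mL


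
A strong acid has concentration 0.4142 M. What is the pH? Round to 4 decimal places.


A strong acid dissociates completely, so [H+] equals the given concentration.
pH = -log10([H+]) = -log10(0.4142)
pH = 0.38278991, rounded to 4 dp:

0.3828


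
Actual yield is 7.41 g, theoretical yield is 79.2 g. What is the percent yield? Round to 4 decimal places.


% yield = 100 * actual / theoretical
% yield = 100 * 7.41 / 79.2
% yield = 9.35606061 %, rounded to 4 dp:

9.3561 %


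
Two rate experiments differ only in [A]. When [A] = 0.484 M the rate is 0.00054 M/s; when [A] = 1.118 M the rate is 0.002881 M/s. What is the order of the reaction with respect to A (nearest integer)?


Rate is proportional to [A]^n, so rate2/rate1 = ([A]2/[A]1)^n. Take logs to solve for n.
rate2/rate1 = 0.002881 / 0.00054 = 5.3352
[A]2/[A]1 = 1.118 / 0.484 = 2.3099
n = ln(5.3352) / ln(2.3099) = 2.0
Nearest integer order:

2


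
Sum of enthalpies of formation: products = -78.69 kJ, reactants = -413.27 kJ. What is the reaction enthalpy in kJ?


dH_rxn = sum(dH_f products) - sum(dH_f reactants)
dH_rxn = -78.69 - (-413.27)
dH_rxn = 334.58 kJ:

334.58 kJ


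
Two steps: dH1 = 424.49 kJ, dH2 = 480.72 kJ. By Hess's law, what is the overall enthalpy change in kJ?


Hess's law: enthalpy is a state function, so add the step enthalpies.
dH_total = dH1 + dH2 = 424.49 + (480.72)
dH_total = 905.21 kJ:

905.21 kJ


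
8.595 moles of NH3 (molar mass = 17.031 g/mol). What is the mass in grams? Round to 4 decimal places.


mass = n * M
mass = 8.595 * 17.031
mass = 146.381445 g, rounded to 4 dp:

146.3814 g


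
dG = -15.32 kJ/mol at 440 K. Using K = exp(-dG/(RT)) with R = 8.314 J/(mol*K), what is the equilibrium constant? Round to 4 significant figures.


dG is in kJ/mol; multiply by 1000 to match R in J/(mol*K).
RT = 8.314 * 440 = 3658.16 J/mol
exponent = -dG*1000 / (RT) = -(-15.32*1000) / 3658.16 = 4.18789774
K = exp(4.18789774)
K = 65.88414, rounded to 4 significant figures:

65.88


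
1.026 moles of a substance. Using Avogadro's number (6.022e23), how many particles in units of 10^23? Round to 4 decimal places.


N = n * NA, then divide by 1e23 for the requested units.
N / 1e23 = n * 6.022
N / 1e23 = 1.026 * 6.022
N / 1e23 = 6.178572, rounded to 4 dp:

6.1786


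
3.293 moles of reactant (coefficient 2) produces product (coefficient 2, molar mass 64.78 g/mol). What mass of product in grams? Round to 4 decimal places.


Use the coefficient ratio to convert reactant moles to product moles, then multiply by the product's molar mass.
moles_P = moles_R * (coeff_P / coeff_R) = 3.293 * (2/2) = 3.293
mass_P = moles_P * M_P = 3.293 * 64.78
mass_P = 213.32054 g, rounded to 4 dp:

213.3205 g


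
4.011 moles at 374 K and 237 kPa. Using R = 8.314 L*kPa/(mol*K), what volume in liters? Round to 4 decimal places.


PV = nRT, solve for V = nRT / P.
nRT = 4.011 * 8.314 * 374 = 12471.9478
V = 12471.9478 / 237
V = 52.62425232 L, rounded to 4 dp:

52.6243 L


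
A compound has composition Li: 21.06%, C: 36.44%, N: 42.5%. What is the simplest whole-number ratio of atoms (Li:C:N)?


Assume 100 g of compound, divide each mass% by atomic mass to get moles, then normalize by the smallest to get a raw atom ratio.
Moles per 100 g: Li: 21.06/6.941 = 3.0341, C: 36.44/12.011 = 3.0339, N: 42.5/14.007 = 3.0342
Raw ratio (divide by min = 3.0339): Li: 1.0, C: 1.0, N: 1.0
Multiply by 1 to clear fractions: Li: 1.0 ~= 1, C: 1.0 ~= 1, N: 1.0 ~= 1
Reduce by GCD to get the simplest whole-number ratio:

1:1:1


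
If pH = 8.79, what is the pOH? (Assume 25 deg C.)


At 25 deg C, pH + pOH = 14.
pOH = 14 - pH = 14 - 8.79
pOH = 5.21:

5.21


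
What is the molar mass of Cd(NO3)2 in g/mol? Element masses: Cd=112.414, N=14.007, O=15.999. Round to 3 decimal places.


M = sum(count * atomic_mass) over atoms.
M = 1*112.414 + 2*14.007 + 6*15.999
M = 112.414 + 28.014 + 95.994
M = 236.422 g/mol, rounded to 3 dp:

236.422 g/mol


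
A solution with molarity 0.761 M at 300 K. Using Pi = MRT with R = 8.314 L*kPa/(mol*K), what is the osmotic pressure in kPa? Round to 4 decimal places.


Osmotic pressure (van't Hoff): Pi = M*R*T.
RT = 8.314 * 300 = 2494.2
Pi = 0.761 * 2494.2
Pi = 1898.0862 kPa, rounded to 4 dp:

1898.0862 kPa


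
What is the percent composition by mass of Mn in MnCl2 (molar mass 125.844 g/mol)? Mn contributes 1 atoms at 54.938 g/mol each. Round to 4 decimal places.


pct = 100 * (n_elem * M_elem) / M_total
mass_contribution = 1 * 54.938 = 54.938 g/mol
pct = 100 * 54.938 / 125.844
pct = 43.65563714 %, rounded to 4 dp:

43.6556 %


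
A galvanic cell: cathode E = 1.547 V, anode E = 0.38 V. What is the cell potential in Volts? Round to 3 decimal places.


Standard cell potential: E_cell = E_cathode - E_anode.
E_cell = 1.547 - (0.38)
E_cell = 1.167 V, rounded to 3 dp:

1.167 V


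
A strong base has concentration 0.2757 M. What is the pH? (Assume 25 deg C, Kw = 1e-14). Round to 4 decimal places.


A strong base dissociates completely, so [OH-] equals the given concentration.
pOH = -log10([OH-]) = -log10(0.2757) = 0.559563
pH = 14 - pOH = 14 - 0.559563
pH = 13.440437, rounded to 4 dp:

13.4404


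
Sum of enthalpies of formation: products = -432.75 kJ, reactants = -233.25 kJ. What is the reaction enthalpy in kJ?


dH_rxn = sum(dH_f products) - sum(dH_f reactants)
dH_rxn = -432.75 - (-233.25)
dH_rxn = -199.5 kJ:

-199.50 kJ


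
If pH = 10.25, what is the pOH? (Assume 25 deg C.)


At 25 deg C, pH + pOH = 14.
pOH = 14 - pH = 14 - 10.25
pOH = 3.75:

3.75


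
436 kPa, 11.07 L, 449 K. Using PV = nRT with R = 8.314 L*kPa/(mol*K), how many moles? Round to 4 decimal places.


PV = nRT, solve for n = PV / (RT).
PV = 436 * 11.07 = 4826.52
RT = 8.314 * 449 = 3732.986
n = 4826.52 / 3732.986
n = 1.29293815 mol, rounded to 4 dp:

1.2929 mol


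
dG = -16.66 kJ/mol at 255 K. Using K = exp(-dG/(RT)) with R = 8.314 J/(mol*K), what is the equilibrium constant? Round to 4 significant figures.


dG is in kJ/mol; multiply by 1000 to match R in J/(mol*K).
RT = 8.314 * 255 = 2120.07 J/mol
exponent = -dG*1000 / (RT) = -(-16.66*1000) / 2120.07 = 7.8582311
K = exp(7.8582311)
K = 2586.9403, rounded to 4 significant figures:

2587


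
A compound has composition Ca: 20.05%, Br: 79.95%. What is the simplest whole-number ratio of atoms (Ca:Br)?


Assume 100 g of compound, divide each mass% by atomic mass to get moles, then normalize by the smallest to get a raw atom ratio.
Moles per 100 g: Ca: 20.05/40.078 = 0.5003, Br: 79.95/79.904 = 1.0006
Raw ratio (divide by min = 0.5003): Ca: 1.0, Br: 2.0
Multiply by 1 to clear fractions: Ca: 1.0 ~= 1, Br: 2.0 ~= 2
Reduce by GCD to get the simplest whole-number ratio:

1:2


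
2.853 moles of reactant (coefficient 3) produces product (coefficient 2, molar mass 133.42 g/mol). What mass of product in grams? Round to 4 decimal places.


Use the coefficient ratio to convert reactant moles to product moles, then multiply by the product's molar mass.
moles_P = moles_R * (coeff_P / coeff_R) = 2.853 * (2/3) = 1.902
mass_P = moles_P * M_P = 1.902 * 133.42
mass_P = 253.76484 g, rounded to 4 dp:

253.7648 g


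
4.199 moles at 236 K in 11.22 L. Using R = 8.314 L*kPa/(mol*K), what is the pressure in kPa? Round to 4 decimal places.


PV = nRT, solve for P = nRT / V.
nRT = 4.199 * 8.314 * 236 = 8238.8747
P = 8238.8747 / 11.22
P = 734.30255793 kPa, rounded to 4 dp:

734.3026 kPa


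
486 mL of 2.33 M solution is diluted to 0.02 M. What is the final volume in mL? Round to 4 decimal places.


Dilution: M1*V1 = M2*V2, solve for V2.
V2 = M1*V1 / M2
V2 = 2.33 * 486 / 0.02
V2 = 1132.38 / 0.02
V2 = 56619.0 mL, rounded to 4 dp:

56619.0000 mL


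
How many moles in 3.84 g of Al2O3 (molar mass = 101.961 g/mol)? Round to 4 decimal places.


n = mass / M
n = 3.84 / 101.961
n = 0.03766146 mol, rounded to 4 dp:

0.0377 mol


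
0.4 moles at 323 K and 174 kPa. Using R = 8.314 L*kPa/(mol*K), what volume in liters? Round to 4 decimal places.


PV = nRT, solve for V = nRT / P.
nRT = 0.4 * 8.314 * 323 = 1074.1688
V = 1074.1688 / 174
V = 6.17338391 L, rounded to 4 dp:

6.1734 L


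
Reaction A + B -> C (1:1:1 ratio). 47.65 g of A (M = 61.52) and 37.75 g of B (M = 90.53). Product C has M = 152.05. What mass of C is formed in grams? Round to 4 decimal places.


Find moles of each reactant; the smaller value is the limiting reagent in a 1:1:1 reaction, so moles_C equals moles of the limiter.
n_A = mass_A / M_A = 47.65 / 61.52 = 0.774545 mol
n_B = mass_B / M_B = 37.75 / 90.53 = 0.416989 mol
Limiting reagent: B (smaller), n_limiting = 0.416989 mol
mass_C = n_limiting * M_C = 0.416989 * 152.05
mass_C = 63.40317745 g, rounded to 4 dp:

63.4032 g


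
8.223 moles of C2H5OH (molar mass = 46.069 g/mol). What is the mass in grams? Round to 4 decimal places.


mass = n * M
mass = 8.223 * 46.069
mass = 378.825387 g, rounded to 4 dp:

378.8254 g


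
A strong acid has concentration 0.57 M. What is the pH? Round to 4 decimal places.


A strong acid dissociates completely, so [H+] equals the given concentration.
pH = -log10([H+]) = -log10(0.57)
pH = 0.24412514, rounded to 4 dp:

0.2441


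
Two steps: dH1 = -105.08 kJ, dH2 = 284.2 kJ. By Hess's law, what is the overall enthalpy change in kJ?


Hess's law: enthalpy is a state function, so add the step enthalpies.
dH_total = dH1 + dH2 = -105.08 + (284.2)
dH_total = 179.12 kJ:

179.12 kJ


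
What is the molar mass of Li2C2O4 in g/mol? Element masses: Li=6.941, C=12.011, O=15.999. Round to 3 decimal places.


M = sum(count * atomic_mass) over atoms.
M = 2*6.941 + 2*12.011 + 4*15.999
M = 13.882 + 24.022 + 63.996
M = 101.9 g/mol, rounded to 3 dp:

101.900 g/mol


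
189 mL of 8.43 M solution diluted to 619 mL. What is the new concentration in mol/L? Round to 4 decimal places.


Dilution: M1*V1 = M2*V2, solve for M2.
M2 = M1*V1 / V2
M2 = 8.43 * 189 / 619
M2 = 1593.27 / 619
M2 = 2.57394184 mol/L, rounded to 4 dp:

2.5739 mol/L


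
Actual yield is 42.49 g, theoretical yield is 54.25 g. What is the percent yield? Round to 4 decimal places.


% yield = 100 * actual / theoretical
% yield = 100 * 42.49 / 54.25
% yield = 78.32258065 %, rounded to 4 dp:

78.3226 %


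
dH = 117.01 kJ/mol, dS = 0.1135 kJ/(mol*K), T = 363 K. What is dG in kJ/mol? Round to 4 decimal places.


Gibbs: dG = dH - T*dS (consistent units, dS already in kJ/(mol*K)).
T*dS = 363 * 0.1135 = 41.2005
dG = 117.01 - (41.2005)
dG = 75.8095 kJ/mol, rounded to 4 dp:

75.8095 kJ/mol


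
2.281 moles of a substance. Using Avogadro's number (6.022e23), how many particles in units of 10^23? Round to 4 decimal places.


N = n * NA, then divide by 1e23 for the requested units.
N / 1e23 = n * 6.022
N / 1e23 = 2.281 * 6.022
N / 1e23 = 13.736182, rounded to 4 dp:

13.7362


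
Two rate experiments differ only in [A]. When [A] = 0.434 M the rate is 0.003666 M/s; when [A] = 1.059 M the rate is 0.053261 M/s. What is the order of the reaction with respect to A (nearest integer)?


Rate is proportional to [A]^n, so rate2/rate1 = ([A]2/[A]1)^n. Take logs to solve for n.
rate2/rate1 = 0.053261 / 0.003666 = 14.5284
[A]2/[A]1 = 1.059 / 0.434 = 2.4401
n = ln(14.5284) / ln(2.4401) = 3.0
Nearest integer order:

3


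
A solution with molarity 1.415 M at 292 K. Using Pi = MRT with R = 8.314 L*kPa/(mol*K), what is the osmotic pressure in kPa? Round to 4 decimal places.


Osmotic pressure (van't Hoff): Pi = M*R*T.
RT = 8.314 * 292 = 2427.688
Pi = 1.415 * 2427.688
Pi = 3435.17852 kPa, rounded to 4 dp:

3435.1785 kPa


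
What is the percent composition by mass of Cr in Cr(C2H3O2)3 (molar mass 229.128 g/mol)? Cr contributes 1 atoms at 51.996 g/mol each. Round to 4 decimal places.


pct = 100 * (n_elem * M_elem) / M_total
mass_contribution = 1 * 51.996 = 51.996 g/mol
pct = 100 * 51.996 / 229.128
pct = 22.69299256 %, rounded to 4 dp:

22.6930 %


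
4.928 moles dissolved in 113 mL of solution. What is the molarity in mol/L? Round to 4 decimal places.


Convert volume to liters: V_L = V_mL / 1000.
V_L = 113 / 1000 = 0.113 L
M = n / V_L = 4.928 / 0.113
M = 43.61061947 mol/L, rounded to 4 dp:

43.6106 mol/L


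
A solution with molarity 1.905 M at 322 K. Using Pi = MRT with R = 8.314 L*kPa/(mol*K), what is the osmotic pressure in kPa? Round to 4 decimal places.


Osmotic pressure (van't Hoff): Pi = M*R*T.
RT = 8.314 * 322 = 2677.108
Pi = 1.905 * 2677.108
Pi = 5099.89074 kPa, rounded to 4 dp:

5099.8907 kPa


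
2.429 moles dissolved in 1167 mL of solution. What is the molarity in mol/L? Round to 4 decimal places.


Convert volume to liters: V_L = V_mL / 1000.
V_L = 1167 / 1000 = 1.167 L
M = n / V_L = 2.429 / 1.167
M = 2.08140531 mol/L, rounded to 4 dp:

2.0814 mol/L


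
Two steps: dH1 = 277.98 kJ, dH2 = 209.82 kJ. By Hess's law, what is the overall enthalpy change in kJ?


Hess's law: enthalpy is a state function, so add the step enthalpies.
dH_total = dH1 + dH2 = 277.98 + (209.82)
dH_total = 487.8 kJ:

487.80 kJ


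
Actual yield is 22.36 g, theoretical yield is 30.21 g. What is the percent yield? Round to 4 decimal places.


% yield = 100 * actual / theoretical
% yield = 100 * 22.36 / 30.21
% yield = 74.01522675 %, rounded to 4 dp:

74.0152 %


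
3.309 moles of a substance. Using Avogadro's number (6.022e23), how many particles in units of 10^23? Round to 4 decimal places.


N = n * NA, then divide by 1e23 for the requested units.
N / 1e23 = n * 6.022
N / 1e23 = 3.309 * 6.022
N / 1e23 = 19.926798, rounded to 4 dp:

19.9268


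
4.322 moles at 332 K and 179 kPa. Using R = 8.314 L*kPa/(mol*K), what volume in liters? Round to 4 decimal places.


PV = nRT, solve for V = nRT / P.
nRT = 4.322 * 8.314 * 332 = 11929.7919
V = 11929.7919 / 179
V = 66.64688212 L, rounded to 4 dp:

66.6469 L


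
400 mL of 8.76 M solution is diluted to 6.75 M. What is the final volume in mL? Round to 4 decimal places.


Dilution: M1*V1 = M2*V2, solve for V2.
V2 = M1*V1 / M2
V2 = 8.76 * 400 / 6.75
V2 = 3504.0 / 6.75
V2 = 519.11111111 mL, rounded to 4 dp:

519.1111 mL


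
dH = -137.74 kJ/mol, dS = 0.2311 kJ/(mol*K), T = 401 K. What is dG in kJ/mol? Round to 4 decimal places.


Gibbs: dG = dH - T*dS (consistent units, dS already in kJ/(mol*K)).
T*dS = 401 * 0.2311 = 92.6711
dG = -137.74 - (92.6711)
dG = -230.4111 kJ/mol, rounded to 4 dp:

-230.4111 kJ/mol


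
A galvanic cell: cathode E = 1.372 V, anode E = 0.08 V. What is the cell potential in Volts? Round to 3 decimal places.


Standard cell potential: E_cell = E_cathode - E_anode.
E_cell = 1.372 - (0.08)
E_cell = 1.292 V, rounded to 3 dp:

1.292 V


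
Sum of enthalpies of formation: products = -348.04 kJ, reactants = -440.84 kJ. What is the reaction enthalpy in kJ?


dH_rxn = sum(dH_f products) - sum(dH_f reactants)
dH_rxn = -348.04 - (-440.84)
dH_rxn = 92.8 kJ:

92.80 kJ


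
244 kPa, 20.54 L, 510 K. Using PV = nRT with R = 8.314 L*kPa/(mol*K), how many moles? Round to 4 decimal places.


PV = nRT, solve for n = PV / (RT).
PV = 244 * 20.54 = 5011.76
RT = 8.314 * 510 = 4240.14
n = 5011.76 / 4240.14
n = 1.18197984 mol, rounded to 4 dp:

1.1820 mol


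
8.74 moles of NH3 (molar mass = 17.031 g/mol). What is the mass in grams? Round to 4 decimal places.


mass = n * M
mass = 8.74 * 17.031
mass = 148.85094 g, rounded to 4 dp:

148.8509 g


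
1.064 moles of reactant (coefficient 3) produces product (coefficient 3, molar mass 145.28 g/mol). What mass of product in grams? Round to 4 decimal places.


Use the coefficient ratio to convert reactant moles to product moles, then multiply by the product's molar mass.
moles_P = moles_R * (coeff_P / coeff_R) = 1.064 * (3/3) = 1.064
mass_P = moles_P * M_P = 1.064 * 145.28
mass_P = 154.57792 g, rounded to 4 dp:

154.5779 g


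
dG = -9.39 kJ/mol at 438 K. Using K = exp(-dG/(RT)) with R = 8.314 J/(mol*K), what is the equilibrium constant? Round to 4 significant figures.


dG is in kJ/mol; multiply by 1000 to match R in J/(mol*K).
RT = 8.314 * 438 = 3641.532 J/mol
exponent = -dG*1000 / (RT) = -(-9.39*1000) / 3641.532 = 2.57858506
K = exp(2.57858506)
K = 13.178478, rounded to 4 significant figures:

13.18


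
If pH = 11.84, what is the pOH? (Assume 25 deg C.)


At 25 deg C, pH + pOH = 14.
pOH = 14 - pH = 14 - 11.84
pOH = 2.16:

2.16


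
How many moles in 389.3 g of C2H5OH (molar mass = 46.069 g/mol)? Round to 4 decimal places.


n = mass / M
n = 389.3 / 46.069
n = 8.45036793 mol, rounded to 4 dp:

8.4504 mol


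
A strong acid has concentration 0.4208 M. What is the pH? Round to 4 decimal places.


A strong acid dissociates completely, so [H+] equals the given concentration.
pH = -log10([H+]) = -log10(0.4208)
pH = 0.37592427, rounded to 4 dp:

0.3759


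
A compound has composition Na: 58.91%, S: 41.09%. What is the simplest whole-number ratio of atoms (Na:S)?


Assume 100 g of compound, divide each mass% by atomic mass to get moles, then normalize by the smallest to get a raw atom ratio.
Moles per 100 g: Na: 58.91/22.99 = 2.5624, S: 41.09/32.065 = 1.2815
Raw ratio (divide by min = 1.2815): Na: 2.0, S: 1.0
Multiply by 1 to clear fractions: Na: 2.0 ~= 2, S: 1.0 ~= 1
Reduce by GCD to get the simplest whole-number ratio:

2:1


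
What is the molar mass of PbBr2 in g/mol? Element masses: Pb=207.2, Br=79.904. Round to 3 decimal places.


M = sum(count * atomic_mass) over atoms.
M = 1*207.2 + 2*79.904
M = 207.2 + 159.808
M = 367.008 g/mol, rounded to 3 dp:

367.008 g/mol


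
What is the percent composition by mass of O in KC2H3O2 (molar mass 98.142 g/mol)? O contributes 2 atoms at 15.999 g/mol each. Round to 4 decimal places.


pct = 100 * (n_elem * M_elem) / M_total
mass_contribution = 2 * 15.999 = 31.998 g/mol
pct = 100 * 31.998 / 98.142
pct = 32.6037782 %, rounded to 4 dp:

32.6038 %


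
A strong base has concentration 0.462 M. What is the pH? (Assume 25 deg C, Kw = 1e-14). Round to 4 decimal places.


A strong base dissociates completely, so [OH-] equals the given concentration.
pOH = -log10([OH-]) = -log10(0.462) = 0.335358
pH = 14 - pOH = 14 - 0.335358
pH = 13.664642, rounded to 4 dp:

13.6646


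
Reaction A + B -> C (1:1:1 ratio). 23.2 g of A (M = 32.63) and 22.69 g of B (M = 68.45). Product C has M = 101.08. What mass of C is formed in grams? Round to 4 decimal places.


Find moles of each reactant; the smaller value is the limiting reagent in a 1:1:1 reaction, so moles_C equals moles of the limiter.
n_A = mass_A / M_A = 23.2 / 32.63 = 0.711002 mol
n_B = mass_B / M_B = 22.69 / 68.45 = 0.331483 mol
Limiting reagent: B (smaller), n_limiting = 0.331483 mol
mass_C = n_limiting * M_C = 0.331483 * 101.08
mass_C = 33.50630164 g, rounded to 4 dp:

33.5063 g


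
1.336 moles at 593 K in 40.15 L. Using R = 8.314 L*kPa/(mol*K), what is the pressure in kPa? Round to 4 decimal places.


PV = nRT, solve for P = nRT / V.
nRT = 1.336 * 8.314 * 593 = 6586.7499
P = 6586.7499 / 40.15
P = 164.0535467 kPa, rounded to 4 dp:

164.0535 kPa


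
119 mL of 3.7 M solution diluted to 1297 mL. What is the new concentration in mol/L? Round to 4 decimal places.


Dilution: M1*V1 = M2*V2, solve for M2.
M2 = M1*V1 / V2
M2 = 3.7 * 119 / 1297
M2 = 440.3 / 1297
M2 = 0.33947571 mol/L, rounded to 4 dp:

0.3395 mol/L


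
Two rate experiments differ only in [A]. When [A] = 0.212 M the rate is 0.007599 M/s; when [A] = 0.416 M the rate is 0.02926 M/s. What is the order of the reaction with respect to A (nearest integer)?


Rate is proportional to [A]^n, so rate2/rate1 = ([A]2/[A]1)^n. Take logs to solve for n.
rate2/rate1 = 0.02926 / 0.007599 = 3.8505
[A]2/[A]1 = 0.416 / 0.212 = 1.9623
n = ln(3.8505) / ln(1.9623) = 2.0
Nearest integer order:

2


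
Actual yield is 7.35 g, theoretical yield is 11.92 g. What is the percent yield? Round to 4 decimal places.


% yield = 100 * actual / theoretical
% yield = 100 * 7.35 / 11.92
% yield = 61.66107383 %, rounded to 4 dp:

61.6611 %


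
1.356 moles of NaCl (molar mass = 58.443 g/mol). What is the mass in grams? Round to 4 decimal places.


mass = n * M
mass = 1.356 * 58.443
mass = 79.248708 g, rounded to 4 dp:

79.2487 g


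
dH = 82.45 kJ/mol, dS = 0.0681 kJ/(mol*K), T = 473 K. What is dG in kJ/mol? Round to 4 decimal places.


Gibbs: dG = dH - T*dS (consistent units, dS already in kJ/(mol*K)).
T*dS = 473 * 0.0681 = 32.2113
dG = 82.45 - (32.2113)
dG = 50.2387 kJ/mol, rounded to 4 dp:

50.2387 kJ/mol


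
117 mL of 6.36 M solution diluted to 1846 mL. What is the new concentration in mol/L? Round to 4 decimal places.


Dilution: M1*V1 = M2*V2, solve for M2.
M2 = M1*V1 / V2
M2 = 6.36 * 117 / 1846
M2 = 744.12 / 1846
M2 = 0.40309859 mol/L, rounded to 4 dp:

0.4031 mol/L


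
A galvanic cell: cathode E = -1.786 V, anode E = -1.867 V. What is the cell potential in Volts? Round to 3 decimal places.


Standard cell potential: E_cell = E_cathode - E_anode.
E_cell = -1.786 - (-1.867)
E_cell = 0.081 V, rounded to 3 dp:

0.081 V


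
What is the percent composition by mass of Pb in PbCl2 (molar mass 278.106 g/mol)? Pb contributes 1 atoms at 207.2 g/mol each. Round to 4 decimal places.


pct = 100 * (n_elem * M_elem) / M_total
mass_contribution = 1 * 207.2 = 207.2 g/mol
pct = 100 * 207.2 / 278.106
pct = 74.50396611 %, rounded to 4 dp:

74.5040 %


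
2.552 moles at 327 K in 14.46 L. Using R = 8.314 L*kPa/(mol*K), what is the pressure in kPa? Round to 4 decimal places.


PV = nRT, solve for P = nRT / V.
nRT = 2.552 * 8.314 * 327 = 6938.0663
P = 6938.0663 / 14.46
P = 479.81094744 kPa, rounded to 4 dp:

479.8109 kPa


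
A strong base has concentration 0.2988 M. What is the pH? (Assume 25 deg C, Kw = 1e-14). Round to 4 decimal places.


A strong base dissociates completely, so [OH-] equals the given concentration.
pOH = -log10([OH-]) = -log10(0.2988) = 0.524619
pH = 14 - pOH = 14 - 0.524619
pH = 13.475381, rounded to 4 dp:

13.4754


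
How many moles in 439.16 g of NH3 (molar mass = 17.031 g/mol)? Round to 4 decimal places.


n = mass / M
n = 439.16 / 17.031
n = 25.78591979 mol, rounded to 4 dp:

25.7859 mol


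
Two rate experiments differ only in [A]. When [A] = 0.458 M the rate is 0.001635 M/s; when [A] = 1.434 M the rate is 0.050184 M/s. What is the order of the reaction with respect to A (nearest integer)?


Rate is proportional to [A]^n, so rate2/rate1 = ([A]2/[A]1)^n. Take logs to solve for n.
rate2/rate1 = 0.050184 / 0.001635 = 30.6936
[A]2/[A]1 = 1.434 / 0.458 = 3.131
n = ln(30.6936) / ln(3.131) = 3.0
Nearest integer order:

3


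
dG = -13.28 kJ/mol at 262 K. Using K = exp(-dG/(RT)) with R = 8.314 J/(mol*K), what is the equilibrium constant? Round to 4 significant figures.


dG is in kJ/mol; multiply by 1000 to match R in J/(mol*K).
RT = 8.314 * 262 = 2178.268 J/mol
exponent = -dG*1000 / (RT) = -(-13.28*1000) / 2178.268 = 6.09658683
K = exp(6.09658683)
K = 444.33858, rounded to 4 significant figures:

444.3


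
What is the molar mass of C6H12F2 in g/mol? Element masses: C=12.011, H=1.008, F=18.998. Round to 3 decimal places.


M = sum(count * atomic_mass) over atoms.
M = 6*12.011 + 12*1.008 + 2*18.998
M = 72.066 + 12.096 + 37.996
M = 122.158 g/mol, rounded to 3 dp:

122.158 g/mol


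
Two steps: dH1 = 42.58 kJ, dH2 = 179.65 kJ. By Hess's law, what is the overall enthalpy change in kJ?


Hess's law: enthalpy is a state function, so add the step enthalpies.
dH_total = dH1 + dH2 = 42.58 + (179.65)
dH_total = 222.23 kJ:

222.23 kJ


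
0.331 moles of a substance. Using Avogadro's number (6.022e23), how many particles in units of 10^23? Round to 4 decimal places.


N = n * NA, then divide by 1e23 for the requested units.
N / 1e23 = n * 6.022
N / 1e23 = 0.331 * 6.022
N / 1e23 = 1.993282, rounded to 4 dp:

1.9933


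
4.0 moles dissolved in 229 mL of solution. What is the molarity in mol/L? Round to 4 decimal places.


Convert volume to liters: V_L = V_mL / 1000.
V_L = 229 / 1000 = 0.229 L
M = n / V_L = 4.0 / 0.229
M = 17.46724891 mol/L, rounded to 4 dp:

17.4672 mol/L


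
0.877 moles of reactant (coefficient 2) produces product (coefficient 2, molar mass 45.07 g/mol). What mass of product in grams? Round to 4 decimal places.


Use the coefficient ratio to convert reactant moles to product moles, then multiply by the product's molar mass.
moles_P = moles_R * (coeff_P / coeff_R) = 0.877 * (2/2) = 0.877
mass_P = moles_P * M_P = 0.877 * 45.07
mass_P = 39.52639 g, rounded to 4 dp:

39.5264 g


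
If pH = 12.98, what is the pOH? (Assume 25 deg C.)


At 25 deg C, pH + pOH = 14.
pOH = 14 - pH = 14 - 12.98
pOH = 1.02:

1.02


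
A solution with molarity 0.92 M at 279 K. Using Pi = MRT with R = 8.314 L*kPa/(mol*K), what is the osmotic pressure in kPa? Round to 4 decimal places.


Osmotic pressure (van't Hoff): Pi = M*R*T.
RT = 8.314 * 279 = 2319.606
Pi = 0.92 * 2319.606
Pi = 2134.03752 kPa, rounded to 4 dp:

2134.0375 kPa


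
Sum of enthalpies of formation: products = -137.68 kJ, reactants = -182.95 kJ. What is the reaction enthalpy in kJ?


dH_rxn = sum(dH_f products) - sum(dH_f reactants)
dH_rxn = -137.68 - (-182.95)
dH_rxn = 45.27 kJ:

45.27 kJ


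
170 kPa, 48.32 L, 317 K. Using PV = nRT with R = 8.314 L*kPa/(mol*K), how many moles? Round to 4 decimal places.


PV = nRT, solve for n = PV / (RT).
PV = 170 * 48.32 = 8214.4
RT = 8.314 * 317 = 2635.538
n = 8214.4 / 2635.538
n = 3.11678299 mol, rounded to 4 dp:

3.1168 mol


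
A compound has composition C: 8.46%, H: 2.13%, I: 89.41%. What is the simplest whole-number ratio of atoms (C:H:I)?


Assume 100 g of compound, divide each mass% by atomic mass to get moles, then normalize by the smallest to get a raw atom ratio.
Moles per 100 g: C: 8.46/12.011 = 0.7044, H: 2.13/1.008 = 2.1131, I: 89.41/126.904 = 0.7045
Raw ratio (divide by min = 0.7044): C: 1.0, H: 3.0, I: 1.0
Multiply by 1 to clear fractions: C: 1.0 ~= 1, H: 3.0 ~= 3, I: 1.0 ~= 1
Reduce by GCD to get the simplest whole-number ratio:

1:3:1


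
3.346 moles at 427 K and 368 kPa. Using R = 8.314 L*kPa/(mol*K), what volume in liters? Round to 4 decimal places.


PV = nRT, solve for V = nRT / P.
nRT = 3.346 * 8.314 * 427 = 11878.561
V = 11878.561 / 368
V = 32.27869837 L, rounded to 4 dp:

32.2787 L


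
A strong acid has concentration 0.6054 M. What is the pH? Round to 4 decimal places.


A strong acid dissociates completely, so [H+] equals the given concentration.
pH = -log10([H+]) = -log10(0.6054)
pH = 0.21795758, rounded to 4 dp:

0.2180


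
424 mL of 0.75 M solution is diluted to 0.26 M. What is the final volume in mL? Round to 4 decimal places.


Dilution: M1*V1 = M2*V2, solve for V2.
V2 = M1*V1 / M2
V2 = 0.75 * 424 / 0.26
V2 = 318.0 / 0.26
V2 = 1223.07692308 mL, rounded to 4 dp:

1223.0769 mL


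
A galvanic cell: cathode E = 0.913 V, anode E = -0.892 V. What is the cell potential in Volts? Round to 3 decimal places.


Standard cell potential: E_cell = E_cathode - E_anode.
E_cell = 0.913 - (-0.892)
E_cell = 1.805 V, rounded to 3 dp:

1.805 V


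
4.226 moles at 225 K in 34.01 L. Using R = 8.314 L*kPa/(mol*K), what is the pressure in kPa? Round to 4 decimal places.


PV = nRT, solve for P = nRT / V.
nRT = 4.226 * 8.314 * 225 = 7905.3669
P = 7905.3669 / 34.01
P = 232.44242576 kPa, rounded to 4 dp:

232.4424 kPa


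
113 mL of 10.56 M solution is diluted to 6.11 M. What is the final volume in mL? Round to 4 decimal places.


Dilution: M1*V1 = M2*V2, solve for V2.
V2 = M1*V1 / M2
V2 = 10.56 * 113 / 6.11
V2 = 1193.28 / 6.11
V2 = 195.299509 mL, rounded to 4 dp:

195.2995 mL


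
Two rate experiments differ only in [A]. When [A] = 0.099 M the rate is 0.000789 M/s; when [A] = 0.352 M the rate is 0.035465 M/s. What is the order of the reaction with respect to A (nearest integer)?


Rate is proportional to [A]^n, so rate2/rate1 = ([A]2/[A]1)^n. Take logs to solve for n.
rate2/rate1 = 0.035465 / 0.000789 = 44.9493
[A]2/[A]1 = 0.352 / 0.099 = 3.5556
n = ln(44.9493) / ln(3.5556) = 3.0
Nearest integer order:

3


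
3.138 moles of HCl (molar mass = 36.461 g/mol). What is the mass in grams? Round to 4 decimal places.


mass = n * M
mass = 3.138 * 36.461
mass = 114.414618 g, rounded to 4 dp:

114.4146 g


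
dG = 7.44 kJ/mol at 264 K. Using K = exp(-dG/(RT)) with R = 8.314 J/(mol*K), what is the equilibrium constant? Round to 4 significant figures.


dG is in kJ/mol; multiply by 1000 to match R in J/(mol*K).
RT = 8.314 * 264 = 2194.896 J/mol
exponent = -dG*1000 / (RT) = -(7.44*1000) / 2194.896 = -3.38968224
K = exp(-3.38968224)
K = 0.03371939, rounded to 4 significant figures:

0.03372


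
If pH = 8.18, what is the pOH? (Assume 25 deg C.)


At 25 deg C, pH + pOH = 14.
pOH = 14 - pH = 14 - 8.18
pOH = 5.82:

5.82


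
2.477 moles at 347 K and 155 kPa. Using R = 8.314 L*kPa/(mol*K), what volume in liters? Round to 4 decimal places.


PV = nRT, solve for V = nRT / P.
nRT = 2.477 * 8.314 * 347 = 7146.041
V = 7146.041 / 155
V = 46.10349032 L, rounded to 4 dp:

46.1035 L


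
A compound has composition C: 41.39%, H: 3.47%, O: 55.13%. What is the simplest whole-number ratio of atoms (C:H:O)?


Assume 100 g of compound, divide each mass% by atomic mass to get moles, then normalize by the smallest to get a raw atom ratio.
Moles per 100 g: C: 41.39/12.011 = 3.446, H: 3.47/1.008 = 3.4425, O: 55.13/15.999 = 3.4458
Raw ratio (divide by min = 3.4425): C: 1.001, H: 1.0, O: 1.001
Multiply by 1 to clear fractions: C: 1.001 ~= 1, H: 1.0 ~= 1, O: 1.001 ~= 1
Reduce by GCD to get the simplest whole-number ratio:

1:1:1


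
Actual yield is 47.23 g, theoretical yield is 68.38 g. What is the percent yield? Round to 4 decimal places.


% yield = 100 * actual / theoretical
% yield = 100 * 47.23 / 68.38
% yield = 69.06990348 %, rounded to 4 dp:

69.0699 %


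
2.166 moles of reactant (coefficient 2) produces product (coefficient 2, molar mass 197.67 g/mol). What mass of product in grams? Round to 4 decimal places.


Use the coefficient ratio to convert reactant moles to product moles, then multiply by the product's molar mass.
moles_P = moles_R * (coeff_P / coeff_R) = 2.166 * (2/2) = 2.166
mass_P = moles_P * M_P = 2.166 * 197.67
mass_P = 428.15322 g, rounded to 4 dp:

428.1532 g


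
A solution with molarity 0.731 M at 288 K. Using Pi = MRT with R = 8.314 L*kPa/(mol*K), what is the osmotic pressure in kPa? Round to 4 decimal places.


Osmotic pressure (van't Hoff): Pi = M*R*T.
RT = 8.314 * 288 = 2394.432
Pi = 0.731 * 2394.432
Pi = 1750.329792 kPa, rounded to 4 dp:

1750.3298 kPa


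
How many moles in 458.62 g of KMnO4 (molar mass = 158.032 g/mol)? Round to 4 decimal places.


n = mass / M
n = 458.62 / 158.032
n = 2.90207047 mol, rounded to 4 dp:

2.9021 mol


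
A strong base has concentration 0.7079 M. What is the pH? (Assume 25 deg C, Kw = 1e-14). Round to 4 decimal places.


A strong base dissociates completely, so [OH-] equals the given concentration.
pOH = -log10([OH-]) = -log10(0.7079) = 0.150028
pH = 14 - pOH = 14 - 0.150028
pH = 13.849972, rounded to 4 dp:

13.8500


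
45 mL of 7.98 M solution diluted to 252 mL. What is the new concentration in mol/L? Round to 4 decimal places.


Dilution: M1*V1 = M2*V2, solve for M2.
M2 = M1*V1 / V2
M2 = 7.98 * 45 / 252
M2 = 359.1 / 252
M2 = 1.425 mol/L, rounded to 4 dp:

1.4250 mol/L


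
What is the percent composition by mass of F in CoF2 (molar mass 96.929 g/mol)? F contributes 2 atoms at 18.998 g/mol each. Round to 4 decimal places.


pct = 100 * (n_elem * M_elem) / M_total
mass_contribution = 2 * 18.998 = 37.996 g/mol
pct = 100 * 37.996 / 96.929
pct = 39.19982668 %, rounded to 4 dp:

39.1998 %


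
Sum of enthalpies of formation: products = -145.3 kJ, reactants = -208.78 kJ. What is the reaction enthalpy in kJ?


dH_rxn = sum(dH_f products) - sum(dH_f reactants)
dH_rxn = -145.3 - (-208.78)
dH_rxn = 63.48 kJ:

63.48 kJ


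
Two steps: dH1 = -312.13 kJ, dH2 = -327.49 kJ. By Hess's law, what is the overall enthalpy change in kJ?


Hess's law: enthalpy is a state function, so add the step enthalpies.
dH_total = dH1 + dH2 = -312.13 + (-327.49)
dH_total = -639.62 kJ:

-639.62 kJ


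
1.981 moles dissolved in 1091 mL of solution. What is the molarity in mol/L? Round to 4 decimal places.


Convert volume to liters: V_L = V_mL / 1000.
V_L = 1091 / 1000 = 1.091 L
M = n / V_L = 1.981 / 1.091
M = 1.81576535 mol/L, rounded to 4 dp:

1.8158 mol/L


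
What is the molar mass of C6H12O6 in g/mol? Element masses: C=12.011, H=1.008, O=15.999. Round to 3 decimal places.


M = sum(count * atomic_mass) over atoms.
M = 6*12.011 + 12*1.008 + 6*15.999
M = 72.066 + 12.096 + 95.994
M = 180.156 g/mol, rounded to 3 dp:

180.156 g/mol


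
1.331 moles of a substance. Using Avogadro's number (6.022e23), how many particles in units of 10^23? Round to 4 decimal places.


N = n * NA, then divide by 1e23 for the requested units.
N / 1e23 = n * 6.022
N / 1e23 = 1.331 * 6.022
N / 1e23 = 8.015282, rounded to 4 dp:

8.0153


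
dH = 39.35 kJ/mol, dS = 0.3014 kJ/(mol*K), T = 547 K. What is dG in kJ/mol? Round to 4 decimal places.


Gibbs: dG = dH - T*dS (consistent units, dS already in kJ/(mol*K)).
T*dS = 547 * 0.3014 = 164.8658
dG = 39.35 - (164.8658)
dG = -125.5158 kJ/mol, rounded to 4 dp:

-125.5158 kJ/mol


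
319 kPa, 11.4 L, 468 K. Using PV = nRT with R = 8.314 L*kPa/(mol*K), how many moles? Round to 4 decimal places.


PV = nRT, solve for n = PV / (RT).
PV = 319 * 11.4 = 3636.6
RT = 8.314 * 468 = 3890.952
n = 3636.6 / 3890.952
n = 0.93462988 mol, rounded to 4 dp:

0.9346 mol


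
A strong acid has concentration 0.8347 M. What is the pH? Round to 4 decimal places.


A strong acid dissociates completely, so [H+] equals the given concentration.
pH = -log10([H+]) = -log10(0.8347)
pH = 0.07846959, rounded to 4 dp:

0.0785


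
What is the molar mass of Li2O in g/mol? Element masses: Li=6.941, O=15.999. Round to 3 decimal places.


M = sum(count * atomic_mass) over atoms.
M = 2*6.941 + 1*15.999
M = 13.882 + 15.999
M = 29.881 g/mol, rounded to 3 dp:

29.881 g/mol


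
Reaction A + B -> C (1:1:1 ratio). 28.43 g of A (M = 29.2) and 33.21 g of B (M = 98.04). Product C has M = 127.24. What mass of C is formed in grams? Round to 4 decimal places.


Find moles of each reactant; the smaller value is the limiting reagent in a 1:1:1 reaction, so moles_C equals moles of the limiter.
n_A = mass_A / M_A = 28.43 / 29.2 = 0.97363 mol
n_B = mass_B / M_B = 33.21 / 98.04 = 0.338739 mol
Limiting reagent: B (smaller), n_limiting = 0.338739 mol
mass_C = n_limiting * M_C = 0.338739 * 127.24
mass_C = 43.10115036 g, rounded to 4 dp:

43.1012 g


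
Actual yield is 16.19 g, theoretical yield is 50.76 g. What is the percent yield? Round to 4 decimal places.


% yield = 100 * actual / theoretical
% yield = 100 * 16.19 / 50.76
% yield = 31.89519307 %, rounded to 4 dp:

31.8952 %


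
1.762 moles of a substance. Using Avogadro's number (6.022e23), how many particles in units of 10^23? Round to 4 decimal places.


N = n * NA, then divide by 1e23 for the requested units.
N / 1e23 = n * 6.022
N / 1e23 = 1.762 * 6.022
N / 1e23 = 10.610764, rounded to 4 dp:

10.6108


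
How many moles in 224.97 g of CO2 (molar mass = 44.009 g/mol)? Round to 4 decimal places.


n = mass / M
n = 224.97 / 44.009
n = 5.11190893 mol, rounded to 4 dp:

5.1119 mol


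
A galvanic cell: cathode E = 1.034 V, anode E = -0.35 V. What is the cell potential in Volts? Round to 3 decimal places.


Standard cell potential: E_cell = E_cathode - E_anode.
E_cell = 1.034 - (-0.35)
E_cell = 1.384 V, rounded to 3 dp:

1.384 V


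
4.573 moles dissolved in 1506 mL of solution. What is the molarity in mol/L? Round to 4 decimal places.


Convert volume to liters: V_L = V_mL / 1000.
V_L = 1506 / 1000 = 1.506 L
M = n / V_L = 4.573 / 1.506
M = 3.03652058 mol/L, rounded to 4 dp:

3.0365 mol/L


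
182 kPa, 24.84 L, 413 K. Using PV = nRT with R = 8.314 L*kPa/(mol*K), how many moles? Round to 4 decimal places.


PV = nRT, solve for n = PV / (RT).
PV = 182 * 24.84 = 4520.88
RT = 8.314 * 413 = 3433.682
n = 4520.88 / 3433.682
n = 1.31662746 mol, rounded to 4 dp:

1.3166 mol


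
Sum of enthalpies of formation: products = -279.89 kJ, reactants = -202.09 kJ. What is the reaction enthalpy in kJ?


dH_rxn = sum(dH_f products) - sum(dH_f reactants)
dH_rxn = -279.89 - (-202.09)
dH_rxn = -77.8 kJ:

-77.80 kJ


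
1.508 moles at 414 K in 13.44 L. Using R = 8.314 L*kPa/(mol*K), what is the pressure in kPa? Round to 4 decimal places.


PV = nRT, solve for P = nRT / V.
nRT = 1.508 * 8.314 * 414 = 5190.53
P = 5190.53 / 13.44
P = 386.20014881 kPa, rounded to 4 dp:

386.2001 kPa


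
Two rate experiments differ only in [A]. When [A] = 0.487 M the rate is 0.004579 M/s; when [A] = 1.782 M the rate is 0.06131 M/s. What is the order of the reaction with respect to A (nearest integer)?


Rate is proportional to [A]^n, so rate2/rate1 = ([A]2/[A]1)^n. Take logs to solve for n.
rate2/rate1 = 0.06131 / 0.004579 = 13.3894
[A]2/[A]1 = 1.782 / 0.487 = 3.6591
n = ln(13.3894) / ln(3.6591) = 2.0
Nearest integer order:

2
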